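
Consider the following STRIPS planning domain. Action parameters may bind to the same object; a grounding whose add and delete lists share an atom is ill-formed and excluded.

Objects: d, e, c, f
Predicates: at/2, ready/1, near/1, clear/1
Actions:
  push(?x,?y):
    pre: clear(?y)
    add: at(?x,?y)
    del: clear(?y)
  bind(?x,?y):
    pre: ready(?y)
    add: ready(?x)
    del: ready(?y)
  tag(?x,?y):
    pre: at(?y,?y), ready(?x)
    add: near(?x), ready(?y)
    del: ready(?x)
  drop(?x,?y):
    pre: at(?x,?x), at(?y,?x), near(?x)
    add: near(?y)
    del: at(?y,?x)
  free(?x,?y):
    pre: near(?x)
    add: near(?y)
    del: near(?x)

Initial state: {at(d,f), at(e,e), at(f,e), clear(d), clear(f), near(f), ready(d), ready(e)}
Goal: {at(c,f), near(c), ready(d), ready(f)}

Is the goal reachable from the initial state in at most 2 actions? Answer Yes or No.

No

1. push(c,f)  →  {at(c,f), at(d,f), at(e,e), at(f,e), clear(d), near(f), ready(d), ready(e)}
2. bind(f,e)  →  {at(c,f), at(d,f), at(e,e), at(f,e), clear(d), near(f), ready(d), ready(f)}
3. free(f,c)  →  {at(c,f), at(d,f), at(e,e), at(f,e), clear(d), near(c), ready(d), ready(f)}
optimal plan length = 3; 3 > 2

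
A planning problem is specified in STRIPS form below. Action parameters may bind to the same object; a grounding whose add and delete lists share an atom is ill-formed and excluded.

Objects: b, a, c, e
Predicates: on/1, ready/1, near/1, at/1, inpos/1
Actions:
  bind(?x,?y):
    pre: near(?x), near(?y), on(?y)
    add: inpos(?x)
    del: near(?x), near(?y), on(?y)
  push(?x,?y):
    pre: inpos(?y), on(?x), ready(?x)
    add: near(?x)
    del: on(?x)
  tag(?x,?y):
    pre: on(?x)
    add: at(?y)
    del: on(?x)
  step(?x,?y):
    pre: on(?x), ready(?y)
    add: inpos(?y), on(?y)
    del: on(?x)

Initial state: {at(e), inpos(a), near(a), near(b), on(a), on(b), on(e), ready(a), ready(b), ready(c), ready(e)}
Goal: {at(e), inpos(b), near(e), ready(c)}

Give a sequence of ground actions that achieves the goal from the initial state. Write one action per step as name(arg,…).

1. bind(b,b)  →  {at(e), inpos(a), inpos(b), near(a), on(a), on(e), ready(a), ready(b), ready(c), ready(e)}
2. push(e,b)  →  {at(e), inpos(a), inpos(b), near(a), near(e), on(a), ready(a), ready(b), ready(c), ready(e)}

bind(b,b); push(e,b)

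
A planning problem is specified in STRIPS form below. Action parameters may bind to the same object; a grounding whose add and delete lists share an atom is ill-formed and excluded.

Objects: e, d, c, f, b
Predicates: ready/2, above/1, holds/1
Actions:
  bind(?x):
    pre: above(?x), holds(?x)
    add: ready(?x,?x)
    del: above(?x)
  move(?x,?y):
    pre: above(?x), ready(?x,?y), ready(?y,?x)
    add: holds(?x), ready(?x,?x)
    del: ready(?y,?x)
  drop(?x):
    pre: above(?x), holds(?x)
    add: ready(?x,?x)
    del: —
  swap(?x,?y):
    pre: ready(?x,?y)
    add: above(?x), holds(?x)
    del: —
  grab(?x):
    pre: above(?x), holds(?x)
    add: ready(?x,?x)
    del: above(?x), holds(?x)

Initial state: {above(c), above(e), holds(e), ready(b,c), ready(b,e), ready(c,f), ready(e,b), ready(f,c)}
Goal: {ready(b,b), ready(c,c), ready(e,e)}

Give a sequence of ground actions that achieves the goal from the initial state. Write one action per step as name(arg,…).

1. bind(e)  →  {above(c), holds(e), ready(b,c), ready(b,e), ready(c,f), ready(e,b), ready(e,e), ready(f,c)}
2. move(c,f)  →  {above(c), holds(c), holds(e), ready(b,c), ready(b,e), ready(c,c), ready(c,f), ready(e,b), ready(e,e)}
3. swap(b,e)  →  {above(b), above(c), holds(b), holds(c), holds(e), ready(b,c), ready(b,e), ready(c,c), ready(c,f), ready(e,b), ready(e,e)}
4. bind(b)  →  {above(c), holds(b), holds(c), holds(e), ready(b,b), ready(b,c), ready(b,e), ready(c,c), ready(c,f), ready(e,b), ready(e,e)}

bind(e); move(c,f); swap(b,e); bind(b)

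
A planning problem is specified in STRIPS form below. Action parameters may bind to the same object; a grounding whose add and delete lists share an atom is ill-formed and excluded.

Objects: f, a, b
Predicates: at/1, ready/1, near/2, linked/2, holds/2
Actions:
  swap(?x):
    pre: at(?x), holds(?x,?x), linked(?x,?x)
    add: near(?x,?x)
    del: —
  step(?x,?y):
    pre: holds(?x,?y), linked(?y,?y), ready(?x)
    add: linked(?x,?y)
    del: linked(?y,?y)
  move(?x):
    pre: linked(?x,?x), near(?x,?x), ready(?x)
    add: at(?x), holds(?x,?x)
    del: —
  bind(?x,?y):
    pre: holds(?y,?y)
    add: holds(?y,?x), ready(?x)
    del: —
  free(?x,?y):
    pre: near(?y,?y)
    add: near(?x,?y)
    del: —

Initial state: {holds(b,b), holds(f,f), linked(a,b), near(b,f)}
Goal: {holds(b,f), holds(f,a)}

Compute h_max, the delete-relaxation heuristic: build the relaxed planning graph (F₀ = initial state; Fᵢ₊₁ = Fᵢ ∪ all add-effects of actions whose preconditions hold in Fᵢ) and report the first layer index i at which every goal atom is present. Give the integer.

F0 = init (4 atoms)
F1 = F0 ∪ {holds(b,a), holds(b,f), holds(f,a), holds(f,b), ready(a), ready(b), ready(f)}  (11 atoms)
goal ⊆ F1  ⇒  h_max = 1

1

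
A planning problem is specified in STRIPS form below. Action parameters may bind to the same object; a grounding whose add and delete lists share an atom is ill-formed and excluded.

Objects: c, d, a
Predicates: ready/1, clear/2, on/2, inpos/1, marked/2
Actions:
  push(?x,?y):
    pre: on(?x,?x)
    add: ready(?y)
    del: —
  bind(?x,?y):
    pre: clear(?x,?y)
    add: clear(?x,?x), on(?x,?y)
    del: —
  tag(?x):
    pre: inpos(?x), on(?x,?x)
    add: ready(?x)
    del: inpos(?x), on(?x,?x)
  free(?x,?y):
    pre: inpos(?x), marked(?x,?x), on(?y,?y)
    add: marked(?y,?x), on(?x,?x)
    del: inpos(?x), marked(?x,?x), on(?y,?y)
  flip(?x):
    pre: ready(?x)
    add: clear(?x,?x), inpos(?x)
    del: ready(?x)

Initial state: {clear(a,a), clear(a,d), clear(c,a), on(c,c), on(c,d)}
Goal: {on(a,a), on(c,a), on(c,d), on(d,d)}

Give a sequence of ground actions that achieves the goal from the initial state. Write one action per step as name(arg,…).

push(c,d); bind(c,a); bind(a,a); flip(d); bind(d,d)

1. push(c,d)  →  {clear(a,a), clear(a,d), clear(c,a), on(c,c), on(c,d), ready(d)}
2. bind(c,a)  →  {clear(a,a), clear(a,d), clear(c,a), clear(c,c), on(c,a), on(c,c), on(c,d), ready(d)}
3. bind(a,a)  →  {clear(a,a), clear(a,d), clear(c,a), clear(c,c), on(a,a), on(c,a), on(c,c), on(c,d), ready(d)}
4. flip(d)  →  {clear(a,a), clear(a,d), clear(c,a), clear(c,c), clear(d,d), inpos(d), on(a,a), on(c,a), on(c,c), on(c,d)}
5. bind(d,d)  →  {clear(a,a), clear(a,d), clear(c,a), clear(c,c), clear(d,d), inpos(d), on(a,a), on(c,a), on(c,c), on(c,d), on(d,d)}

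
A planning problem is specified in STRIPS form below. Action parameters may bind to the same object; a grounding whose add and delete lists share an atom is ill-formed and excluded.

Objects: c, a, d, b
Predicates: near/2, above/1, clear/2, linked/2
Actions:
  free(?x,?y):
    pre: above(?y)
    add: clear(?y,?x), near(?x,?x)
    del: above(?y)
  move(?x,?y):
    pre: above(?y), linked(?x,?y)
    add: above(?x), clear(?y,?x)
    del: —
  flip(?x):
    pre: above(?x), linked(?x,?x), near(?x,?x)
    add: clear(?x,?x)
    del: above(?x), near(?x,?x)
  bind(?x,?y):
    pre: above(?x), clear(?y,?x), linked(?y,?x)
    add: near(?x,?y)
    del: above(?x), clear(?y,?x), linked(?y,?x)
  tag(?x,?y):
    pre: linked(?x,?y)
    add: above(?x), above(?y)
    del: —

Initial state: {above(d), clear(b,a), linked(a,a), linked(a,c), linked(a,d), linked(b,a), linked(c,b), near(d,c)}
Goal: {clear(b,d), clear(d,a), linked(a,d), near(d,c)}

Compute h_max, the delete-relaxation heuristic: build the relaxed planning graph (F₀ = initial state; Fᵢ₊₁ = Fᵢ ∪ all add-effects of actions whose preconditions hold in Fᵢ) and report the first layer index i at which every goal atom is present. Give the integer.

2

F0 = init (8 atoms)
F1 = F0 ∪ {above(a), above(b), above(c), clear(d,a), clear(d,b), clear(d,c), clear(d,d), near(a,a), near(b,b), near(c,c), near(d,d)}  (19 atoms)
F2 = F1 ∪ {clear(a,a), clear(a,b), clear(a,c), clear(a,d), clear(b,b), clear(b,c), clear(b,d), clear(c,a), clear(c,b), clear(c,c), clear(c,d), near(a,b)}  (31 atoms)
goal ⊆ F2  ⇒  h_max = 2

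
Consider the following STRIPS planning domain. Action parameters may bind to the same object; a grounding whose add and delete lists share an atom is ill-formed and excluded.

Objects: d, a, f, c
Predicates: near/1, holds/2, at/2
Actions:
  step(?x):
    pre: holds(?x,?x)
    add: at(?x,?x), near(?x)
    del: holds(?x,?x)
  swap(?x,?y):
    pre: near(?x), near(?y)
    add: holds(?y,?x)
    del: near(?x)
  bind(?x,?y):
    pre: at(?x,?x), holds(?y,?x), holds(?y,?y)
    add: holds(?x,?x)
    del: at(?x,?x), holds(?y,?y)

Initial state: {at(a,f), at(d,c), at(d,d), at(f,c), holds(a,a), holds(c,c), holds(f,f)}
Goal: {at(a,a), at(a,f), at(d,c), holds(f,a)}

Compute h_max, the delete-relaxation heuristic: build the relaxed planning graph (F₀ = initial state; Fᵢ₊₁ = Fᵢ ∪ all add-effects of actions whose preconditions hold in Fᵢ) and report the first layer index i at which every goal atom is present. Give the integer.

2

F0 = init (7 atoms)
F1 = F0 ∪ {at(a,a), at(c,c), at(f,f), near(a), near(c), near(f)}  (13 atoms)
F2 = F1 ∪ {holds(a,c), holds(a,f), holds(c,a), holds(c,f), holds(f,a), holds(f,c)}  (19 atoms)
goal ⊆ F2  ⇒  h_max = 2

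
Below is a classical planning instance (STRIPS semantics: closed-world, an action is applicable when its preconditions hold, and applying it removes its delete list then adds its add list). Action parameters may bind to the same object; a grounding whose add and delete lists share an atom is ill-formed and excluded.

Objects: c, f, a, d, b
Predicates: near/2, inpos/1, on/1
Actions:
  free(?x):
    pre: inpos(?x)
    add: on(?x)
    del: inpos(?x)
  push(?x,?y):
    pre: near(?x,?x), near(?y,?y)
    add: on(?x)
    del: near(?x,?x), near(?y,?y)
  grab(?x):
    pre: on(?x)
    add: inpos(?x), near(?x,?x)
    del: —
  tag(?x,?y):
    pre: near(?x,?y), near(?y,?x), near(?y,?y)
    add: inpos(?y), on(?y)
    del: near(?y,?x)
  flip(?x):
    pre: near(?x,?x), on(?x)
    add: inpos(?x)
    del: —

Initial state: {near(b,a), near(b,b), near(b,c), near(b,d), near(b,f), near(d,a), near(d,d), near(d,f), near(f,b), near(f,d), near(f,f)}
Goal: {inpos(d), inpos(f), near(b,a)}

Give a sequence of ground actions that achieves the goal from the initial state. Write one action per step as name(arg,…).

1. tag(f,f)  →  {inpos(f), near(b,a), near(b,b), near(b,c), near(b,d), near(b,f), near(d,a), near(d,d), near(d,f), near(f,b), near(f,d), on(f)}
2. tag(f,d)  →  {inpos(d), inpos(f), near(b,a), near(b,b), near(b,c), near(b,d), near(b,f), near(d,a), near(d,d), near(f,b), near(f,d), on(d), on(f)}

tag(f,f); tag(f,d)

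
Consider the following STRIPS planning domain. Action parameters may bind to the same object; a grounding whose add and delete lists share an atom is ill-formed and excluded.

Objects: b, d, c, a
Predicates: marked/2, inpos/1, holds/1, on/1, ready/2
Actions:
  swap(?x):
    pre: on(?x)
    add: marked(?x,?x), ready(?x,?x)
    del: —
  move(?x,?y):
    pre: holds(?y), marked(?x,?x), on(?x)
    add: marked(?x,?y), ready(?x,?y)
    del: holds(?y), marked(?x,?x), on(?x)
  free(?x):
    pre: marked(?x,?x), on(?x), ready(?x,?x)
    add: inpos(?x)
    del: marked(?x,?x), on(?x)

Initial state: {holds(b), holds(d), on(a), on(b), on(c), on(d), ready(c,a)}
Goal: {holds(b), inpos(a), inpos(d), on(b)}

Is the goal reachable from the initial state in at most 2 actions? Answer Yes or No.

1. swap(d)  →  {holds(b), holds(d), marked(d,d), on(a), on(b), on(c), on(d), ready(c,a), ready(d,d)}
2. swap(a)  →  {holds(b), holds(d), marked(a,a), marked(d,d), on(a), on(b), on(c), on(d), ready(a,a), ready(c,a), ready(d,d)}
3. free(d)  →  {holds(b), holds(d), inpos(d), marked(a,a), on(a), on(b), on(c), ready(a,a), ready(c,a), ready(d,d)}
4. free(a)  →  {holds(b), holds(d), inpos(a), inpos(d), on(b), on(c), ready(a,a), ready(c,a), ready(d,d)}
optimal plan length = 4; 4 > 2

No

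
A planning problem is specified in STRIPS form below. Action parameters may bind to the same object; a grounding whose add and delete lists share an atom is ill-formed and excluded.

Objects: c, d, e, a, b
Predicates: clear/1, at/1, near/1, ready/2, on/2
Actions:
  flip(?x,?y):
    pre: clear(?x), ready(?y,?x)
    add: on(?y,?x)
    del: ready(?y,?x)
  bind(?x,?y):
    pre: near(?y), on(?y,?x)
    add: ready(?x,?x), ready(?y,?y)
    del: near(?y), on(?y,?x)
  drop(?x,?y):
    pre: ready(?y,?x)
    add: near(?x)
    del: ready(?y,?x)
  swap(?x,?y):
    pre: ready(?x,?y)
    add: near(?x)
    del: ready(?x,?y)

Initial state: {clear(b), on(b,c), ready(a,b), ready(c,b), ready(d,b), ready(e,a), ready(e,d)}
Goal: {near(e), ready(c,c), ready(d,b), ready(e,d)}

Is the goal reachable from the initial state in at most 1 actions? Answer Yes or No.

1. drop(b,c)  →  {clear(b), near(b), on(b,c), ready(a,b), ready(d,b), ready(e,a), ready(e,d)}
2. bind(c,b)  →  {clear(b), ready(a,b), ready(b,b), ready(c,c), ready(d,b), ready(e,a), ready(e,d)}
3. swap(e,a)  →  {clear(b), near(e), ready(a,b), ready(b,b), ready(c,c), ready(d,b), ready(e,d)}
optimal plan length = 3; 3 > 1

No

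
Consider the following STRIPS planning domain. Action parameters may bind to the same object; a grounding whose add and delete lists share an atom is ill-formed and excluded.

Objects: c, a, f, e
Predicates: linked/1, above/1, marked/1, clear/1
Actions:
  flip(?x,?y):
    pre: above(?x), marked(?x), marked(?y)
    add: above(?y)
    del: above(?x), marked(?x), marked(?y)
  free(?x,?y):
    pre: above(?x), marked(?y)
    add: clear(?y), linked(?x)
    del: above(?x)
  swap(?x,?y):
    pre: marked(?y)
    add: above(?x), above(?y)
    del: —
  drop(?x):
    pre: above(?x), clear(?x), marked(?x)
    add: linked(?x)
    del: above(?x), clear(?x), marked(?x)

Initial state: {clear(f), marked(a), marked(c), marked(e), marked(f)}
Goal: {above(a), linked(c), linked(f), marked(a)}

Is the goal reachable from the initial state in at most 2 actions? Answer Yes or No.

No

1. swap(c,c)  →  {above(c), clear(f), marked(a), marked(c), marked(e), marked(f)}
2. free(c,c)  →  {clear(c), clear(f), linked(c), marked(a), marked(c), marked(e), marked(f)}
3. swap(a,f)  →  {above(a), above(f), clear(c), clear(f), linked(c), marked(a), marked(c), marked(e), marked(f)}
4. free(f,c)  →  {above(a), clear(c), clear(f), linked(c), linked(f), marked(a), marked(c), marked(e), marked(f)}
optimal plan length = 4; 4 > 2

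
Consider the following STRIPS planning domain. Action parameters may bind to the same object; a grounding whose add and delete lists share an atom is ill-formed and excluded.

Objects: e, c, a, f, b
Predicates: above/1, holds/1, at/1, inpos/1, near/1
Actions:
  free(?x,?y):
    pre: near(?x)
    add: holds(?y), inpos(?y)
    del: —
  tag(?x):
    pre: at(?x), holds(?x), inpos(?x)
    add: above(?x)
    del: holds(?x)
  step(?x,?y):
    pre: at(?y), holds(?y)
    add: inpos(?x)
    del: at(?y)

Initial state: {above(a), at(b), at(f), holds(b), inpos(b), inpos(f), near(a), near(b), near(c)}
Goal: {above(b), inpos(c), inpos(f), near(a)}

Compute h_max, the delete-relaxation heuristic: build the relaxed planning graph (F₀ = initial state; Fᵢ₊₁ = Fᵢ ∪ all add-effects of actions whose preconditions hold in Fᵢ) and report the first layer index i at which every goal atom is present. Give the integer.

1

F0 = init (9 atoms)
F1 = F0 ∪ {above(b), holds(a), holds(c), holds(e), holds(f), inpos(a), inpos(c), inpos(e)}  (17 atoms)
goal ⊆ F1  ⇒  h_max = 1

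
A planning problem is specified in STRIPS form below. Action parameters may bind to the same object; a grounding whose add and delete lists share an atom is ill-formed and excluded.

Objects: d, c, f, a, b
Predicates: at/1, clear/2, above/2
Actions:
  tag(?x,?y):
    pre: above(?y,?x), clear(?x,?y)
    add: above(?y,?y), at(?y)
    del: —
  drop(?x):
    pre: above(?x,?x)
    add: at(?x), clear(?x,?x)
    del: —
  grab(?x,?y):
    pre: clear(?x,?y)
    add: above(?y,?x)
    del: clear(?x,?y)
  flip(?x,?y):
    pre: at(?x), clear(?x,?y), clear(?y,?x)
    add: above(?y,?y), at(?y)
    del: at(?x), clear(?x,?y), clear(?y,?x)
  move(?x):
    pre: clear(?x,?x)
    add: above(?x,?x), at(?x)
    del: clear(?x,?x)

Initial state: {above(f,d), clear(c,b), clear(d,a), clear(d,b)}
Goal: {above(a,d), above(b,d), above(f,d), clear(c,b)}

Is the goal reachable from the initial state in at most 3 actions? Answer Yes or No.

Yes

1. grab(d,a)  →  {above(a,d), above(f,d), clear(c,b), clear(d,b)}
2. grab(d,b)  →  {above(a,d), above(b,d), above(f,d), clear(c,b)}
optimal plan length = 2; 2 ≤ 3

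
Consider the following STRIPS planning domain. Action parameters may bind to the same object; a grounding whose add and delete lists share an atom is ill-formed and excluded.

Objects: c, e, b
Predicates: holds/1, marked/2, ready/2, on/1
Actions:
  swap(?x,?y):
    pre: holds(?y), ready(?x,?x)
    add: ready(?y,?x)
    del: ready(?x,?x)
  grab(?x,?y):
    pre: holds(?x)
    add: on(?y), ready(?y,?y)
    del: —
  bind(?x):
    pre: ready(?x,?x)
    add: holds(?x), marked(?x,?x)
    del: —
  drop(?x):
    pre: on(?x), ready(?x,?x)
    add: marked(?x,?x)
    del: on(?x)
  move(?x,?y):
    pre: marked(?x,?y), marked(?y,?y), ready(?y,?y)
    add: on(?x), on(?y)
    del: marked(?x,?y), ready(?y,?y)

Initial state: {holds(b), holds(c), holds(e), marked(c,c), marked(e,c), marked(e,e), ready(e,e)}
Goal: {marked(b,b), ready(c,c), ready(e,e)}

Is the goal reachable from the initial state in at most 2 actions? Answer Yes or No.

1. grab(c,c)  →  {holds(b), holds(c), holds(e), marked(c,c), marked(e,c), marked(e,e), on(c), ready(c,c), ready(e,e)}
2. grab(c,b)  →  {holds(b), holds(c), holds(e), marked(c,c), marked(e,c), marked(e,e), on(b), on(c), ready(b,b), ready(c,c), ready(e,e)}
3. bind(b)  →  {holds(b), holds(c), holds(e), marked(b,b), marked(c,c), marked(e,c), marked(e,e), on(b), on(c), ready(b,b), ready(c,c), ready(e,e)}
optimal plan length = 3; 3 > 2

No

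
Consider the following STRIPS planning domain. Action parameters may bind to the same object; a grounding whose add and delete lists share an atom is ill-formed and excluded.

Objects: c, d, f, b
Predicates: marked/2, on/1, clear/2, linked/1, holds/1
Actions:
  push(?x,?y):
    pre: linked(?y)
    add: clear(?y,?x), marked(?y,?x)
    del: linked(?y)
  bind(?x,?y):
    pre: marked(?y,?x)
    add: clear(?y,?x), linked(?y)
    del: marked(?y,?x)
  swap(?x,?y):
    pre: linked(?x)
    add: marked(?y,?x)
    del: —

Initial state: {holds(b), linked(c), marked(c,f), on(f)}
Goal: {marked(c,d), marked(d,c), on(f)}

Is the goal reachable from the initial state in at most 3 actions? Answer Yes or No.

1. swap(c,d)  →  {holds(b), linked(c), marked(c,f), marked(d,c), on(f)}
2. push(d,c)  →  {clear(c,d), holds(b), marked(c,d), marked(c,f), marked(d,c), on(f)}
optimal plan length = 2; 2 ≤ 3

Yes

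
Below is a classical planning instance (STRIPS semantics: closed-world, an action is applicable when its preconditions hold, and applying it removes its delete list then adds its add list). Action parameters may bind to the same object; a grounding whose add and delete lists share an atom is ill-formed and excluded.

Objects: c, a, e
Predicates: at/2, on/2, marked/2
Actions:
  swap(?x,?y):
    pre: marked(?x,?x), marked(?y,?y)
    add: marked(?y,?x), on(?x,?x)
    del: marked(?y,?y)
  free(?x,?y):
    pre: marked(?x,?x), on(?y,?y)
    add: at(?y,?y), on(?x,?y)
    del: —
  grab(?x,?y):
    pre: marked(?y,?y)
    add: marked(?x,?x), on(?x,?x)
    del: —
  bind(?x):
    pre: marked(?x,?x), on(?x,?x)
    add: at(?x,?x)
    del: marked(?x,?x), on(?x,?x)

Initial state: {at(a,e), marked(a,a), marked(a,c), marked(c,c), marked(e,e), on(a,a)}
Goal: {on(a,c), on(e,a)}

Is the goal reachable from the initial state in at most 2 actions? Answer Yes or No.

1. free(e,a)  →  {at(a,a), at(a,e), marked(a,a), marked(a,c), marked(c,c), marked(e,e), on(a,a), on(e,a)}
2. swap(c,e)  →  {at(a,a), at(a,e), marked(a,a), marked(a,c), marked(c,c), marked(e,c), on(a,a), on(c,c), on(e,a)}
3. free(a,c)  →  {at(a,a), at(a,e), at(c,c), marked(a,a), marked(a,c), marked(c,c), marked(e,c), on(a,a), on(a,c), on(c,c), on(e,a)}
optimal plan length = 3; 3 > 2

No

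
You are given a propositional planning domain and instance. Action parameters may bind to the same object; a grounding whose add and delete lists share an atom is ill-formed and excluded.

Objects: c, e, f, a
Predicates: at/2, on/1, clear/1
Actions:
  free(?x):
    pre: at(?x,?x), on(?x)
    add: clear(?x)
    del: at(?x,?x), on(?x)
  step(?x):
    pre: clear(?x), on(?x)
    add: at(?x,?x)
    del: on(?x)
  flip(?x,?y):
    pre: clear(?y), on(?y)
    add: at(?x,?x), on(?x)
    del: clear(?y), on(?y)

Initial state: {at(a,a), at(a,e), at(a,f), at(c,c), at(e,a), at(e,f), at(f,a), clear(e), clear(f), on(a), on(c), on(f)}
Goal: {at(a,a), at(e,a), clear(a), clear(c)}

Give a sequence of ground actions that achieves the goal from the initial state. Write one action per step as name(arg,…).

free(c); free(a); flip(a,f)

1. free(c)  →  {at(a,a), at(a,e), at(a,f), at(e,a), at(e,f), at(f,a), clear(c), clear(e), clear(f), on(a), on(f)}
2. free(a)  →  {at(a,e), at(a,f), at(e,a), at(e,f), at(f,a), clear(a), clear(c), clear(e), clear(f), on(f)}
3. flip(a,f)  →  {at(a,a), at(a,e), at(a,f), at(e,a), at(e,f), at(f,a), clear(a), clear(c), clear(e), on(a)}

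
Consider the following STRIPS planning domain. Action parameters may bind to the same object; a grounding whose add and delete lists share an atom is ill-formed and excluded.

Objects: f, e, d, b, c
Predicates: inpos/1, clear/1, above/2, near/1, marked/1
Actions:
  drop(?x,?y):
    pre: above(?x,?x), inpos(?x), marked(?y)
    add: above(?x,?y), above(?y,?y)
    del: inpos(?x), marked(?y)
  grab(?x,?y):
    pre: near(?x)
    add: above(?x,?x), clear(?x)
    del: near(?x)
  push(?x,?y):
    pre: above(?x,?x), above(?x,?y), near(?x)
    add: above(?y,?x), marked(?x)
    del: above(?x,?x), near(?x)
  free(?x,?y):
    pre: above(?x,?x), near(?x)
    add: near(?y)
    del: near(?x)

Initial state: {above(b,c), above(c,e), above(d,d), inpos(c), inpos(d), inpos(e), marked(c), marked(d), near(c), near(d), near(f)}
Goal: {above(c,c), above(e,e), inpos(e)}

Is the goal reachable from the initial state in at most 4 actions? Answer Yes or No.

1. drop(d,c)  →  {above(b,c), above(c,c), above(c,e), above(d,c), above(d,d), inpos(c), inpos(e), marked(d), near(c), near(d), near(f)}
2. free(d,e)  →  {above(b,c), above(c,c), above(c,e), above(d,c), above(d,d), inpos(c), inpos(e), marked(d), near(c), near(e), near(f)}
3. grab(e,f)  →  {above(b,c), above(c,c), above(c,e), above(d,c), above(d,d), above(e,e), clear(e), inpos(c), inpos(e), marked(d), near(c), near(f)}
optimal plan length = 3; 3 ≤ 4

Yes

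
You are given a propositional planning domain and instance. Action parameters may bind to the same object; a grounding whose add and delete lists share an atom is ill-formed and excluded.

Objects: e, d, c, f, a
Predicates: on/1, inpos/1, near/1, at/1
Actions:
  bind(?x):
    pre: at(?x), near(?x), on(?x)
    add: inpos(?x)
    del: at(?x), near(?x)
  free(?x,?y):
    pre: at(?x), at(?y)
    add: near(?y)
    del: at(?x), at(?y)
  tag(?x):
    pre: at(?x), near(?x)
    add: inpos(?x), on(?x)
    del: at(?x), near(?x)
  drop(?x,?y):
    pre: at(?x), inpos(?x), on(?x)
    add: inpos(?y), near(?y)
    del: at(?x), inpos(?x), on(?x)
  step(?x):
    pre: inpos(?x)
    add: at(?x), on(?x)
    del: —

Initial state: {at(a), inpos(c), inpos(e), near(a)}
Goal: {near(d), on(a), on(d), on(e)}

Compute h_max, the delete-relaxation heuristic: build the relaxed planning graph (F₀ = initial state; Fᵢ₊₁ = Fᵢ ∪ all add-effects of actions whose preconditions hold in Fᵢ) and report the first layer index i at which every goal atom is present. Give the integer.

3

F0 = init (4 atoms)
F1 = F0 ∪ {at(c), at(e), inpos(a), on(a), on(c), on(e)}  (10 atoms)
F2 = F1 ∪ {inpos(d), inpos(f), near(c), near(d), near(e), near(f)}  (16 atoms)
F3 = F2 ∪ {at(d), at(f), on(d), on(f)}  (20 atoms)
goal ⊆ F3  ⇒  h_max = 3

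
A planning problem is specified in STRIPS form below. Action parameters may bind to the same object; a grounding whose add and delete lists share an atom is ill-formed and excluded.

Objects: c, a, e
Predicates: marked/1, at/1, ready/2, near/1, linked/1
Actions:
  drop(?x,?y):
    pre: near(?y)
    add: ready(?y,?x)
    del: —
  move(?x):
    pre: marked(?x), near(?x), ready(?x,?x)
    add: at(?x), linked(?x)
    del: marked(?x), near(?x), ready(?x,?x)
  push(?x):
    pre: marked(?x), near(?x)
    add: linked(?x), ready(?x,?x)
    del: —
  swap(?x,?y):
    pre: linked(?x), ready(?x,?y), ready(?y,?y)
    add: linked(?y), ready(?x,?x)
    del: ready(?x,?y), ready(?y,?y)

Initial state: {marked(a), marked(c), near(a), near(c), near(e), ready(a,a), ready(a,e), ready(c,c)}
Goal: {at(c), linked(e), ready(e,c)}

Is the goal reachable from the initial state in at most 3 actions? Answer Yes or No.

No

1. drop(c,e)  →  {marked(a), marked(c), near(a), near(c), near(e), ready(a,a), ready(a,e), ready(c,c), ready(e,c)}
2. drop(e,c)  →  {marked(a), marked(c), near(a), near(c), near(e), ready(a,a), ready(a,e), ready(c,c), ready(c,e), ready(e,c)}
3. drop(e,e)  →  {marked(a), marked(c), near(a), near(c), near(e), ready(a,a), ready(a,e), ready(c,c), ready(c,e), ready(e,c), ready(e,e)}
4. move(c)  →  {at(c), linked(c), marked(a), near(a), near(e), ready(a,a), ready(a,e), ready(c,e), ready(e,c), ready(e,e)}
5. swap(c,e)  →  {at(c), linked(c), linked(e), marked(a), near(a), near(e), ready(a,a), ready(a,e), ready(c,c), ready(e,c)}
optimal plan length = 5; 5 > 3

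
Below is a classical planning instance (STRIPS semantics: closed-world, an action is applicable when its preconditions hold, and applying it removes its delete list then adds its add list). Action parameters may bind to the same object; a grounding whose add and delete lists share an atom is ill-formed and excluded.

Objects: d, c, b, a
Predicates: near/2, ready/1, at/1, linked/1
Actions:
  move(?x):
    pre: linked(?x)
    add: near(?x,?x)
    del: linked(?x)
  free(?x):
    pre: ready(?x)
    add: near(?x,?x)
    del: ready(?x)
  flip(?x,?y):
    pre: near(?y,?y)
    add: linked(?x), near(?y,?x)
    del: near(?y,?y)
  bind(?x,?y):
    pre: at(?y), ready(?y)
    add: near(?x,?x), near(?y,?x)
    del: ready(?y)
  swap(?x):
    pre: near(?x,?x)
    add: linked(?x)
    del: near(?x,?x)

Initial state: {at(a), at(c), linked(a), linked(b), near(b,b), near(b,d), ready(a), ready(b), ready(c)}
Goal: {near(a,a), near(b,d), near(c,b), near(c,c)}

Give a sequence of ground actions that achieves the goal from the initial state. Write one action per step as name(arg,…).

move(a); bind(c,a); bind(b,c)

1. move(a)  →  {at(a), at(c), linked(b), near(a,a), near(b,b), near(b,d), ready(a), ready(b), ready(c)}
2. bind(c,a)  →  {at(a), at(c), linked(b), near(a,a), near(a,c), near(b,b), near(b,d), near(c,c), ready(b), ready(c)}
3. bind(b,c)  →  {at(a), at(c), linked(b), near(a,a), near(a,c), near(b,b), near(b,d), near(c,b), near(c,c), ready(b)}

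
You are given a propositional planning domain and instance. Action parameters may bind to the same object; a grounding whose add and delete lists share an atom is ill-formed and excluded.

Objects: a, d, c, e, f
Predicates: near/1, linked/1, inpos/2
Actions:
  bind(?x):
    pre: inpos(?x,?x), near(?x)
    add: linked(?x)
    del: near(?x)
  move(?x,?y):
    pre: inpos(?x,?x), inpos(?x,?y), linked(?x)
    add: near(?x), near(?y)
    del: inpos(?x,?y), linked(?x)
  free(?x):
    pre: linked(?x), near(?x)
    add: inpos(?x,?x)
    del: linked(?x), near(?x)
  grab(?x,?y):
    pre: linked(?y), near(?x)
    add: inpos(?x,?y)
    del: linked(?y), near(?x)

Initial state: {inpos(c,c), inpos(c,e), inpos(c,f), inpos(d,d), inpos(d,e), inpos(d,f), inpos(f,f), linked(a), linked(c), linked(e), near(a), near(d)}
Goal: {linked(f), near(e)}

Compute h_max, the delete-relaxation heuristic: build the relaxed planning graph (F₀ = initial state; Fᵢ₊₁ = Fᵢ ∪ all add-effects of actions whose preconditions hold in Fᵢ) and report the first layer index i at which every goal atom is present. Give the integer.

2

F0 = init (12 atoms)
F1 = F0 ∪ {inpos(a,a), inpos(a,c), inpos(a,e), inpos(d,a), inpos(d,c), linked(d), near(c), near(e), near(f)}  (21 atoms)
F2 = F1 ∪ {inpos(a,d), inpos(c,a), inpos(c,d), inpos(e,a), inpos(e,c), inpos(e,d), inpos(e,e), inpos(f,a), inpos(f,c), inpos(f,d), inpos(f,e), linked(f)}  (33 atoms)
goal ⊆ F2  ⇒  h_max = 2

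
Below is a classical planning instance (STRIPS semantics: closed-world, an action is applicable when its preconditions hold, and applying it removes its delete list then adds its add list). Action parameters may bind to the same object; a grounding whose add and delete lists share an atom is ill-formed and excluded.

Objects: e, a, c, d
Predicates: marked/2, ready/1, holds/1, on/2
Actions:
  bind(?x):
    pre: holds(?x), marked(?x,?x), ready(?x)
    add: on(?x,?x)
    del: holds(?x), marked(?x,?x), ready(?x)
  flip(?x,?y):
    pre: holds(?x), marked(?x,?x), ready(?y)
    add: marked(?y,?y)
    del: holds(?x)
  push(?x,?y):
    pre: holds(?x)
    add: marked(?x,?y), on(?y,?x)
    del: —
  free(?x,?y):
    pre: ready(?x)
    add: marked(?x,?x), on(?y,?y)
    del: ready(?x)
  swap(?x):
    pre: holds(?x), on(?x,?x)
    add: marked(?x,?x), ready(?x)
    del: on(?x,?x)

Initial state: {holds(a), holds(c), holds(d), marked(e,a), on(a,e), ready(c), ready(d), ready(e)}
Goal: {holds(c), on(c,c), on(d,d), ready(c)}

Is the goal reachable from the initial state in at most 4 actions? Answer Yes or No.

Yes

1. push(c,c)  →  {holds(a), holds(c), holds(d), marked(c,c), marked(e,a), on(a,e), on(c,c), ready(c), ready(d), ready(e)}
2. push(d,d)  →  {holds(a), holds(c), holds(d), marked(c,c), marked(d,d), marked(e,a), on(a,e), on(c,c), on(d,d), ready(c), ready(d), ready(e)}
optimal plan length = 2; 2 ≤ 4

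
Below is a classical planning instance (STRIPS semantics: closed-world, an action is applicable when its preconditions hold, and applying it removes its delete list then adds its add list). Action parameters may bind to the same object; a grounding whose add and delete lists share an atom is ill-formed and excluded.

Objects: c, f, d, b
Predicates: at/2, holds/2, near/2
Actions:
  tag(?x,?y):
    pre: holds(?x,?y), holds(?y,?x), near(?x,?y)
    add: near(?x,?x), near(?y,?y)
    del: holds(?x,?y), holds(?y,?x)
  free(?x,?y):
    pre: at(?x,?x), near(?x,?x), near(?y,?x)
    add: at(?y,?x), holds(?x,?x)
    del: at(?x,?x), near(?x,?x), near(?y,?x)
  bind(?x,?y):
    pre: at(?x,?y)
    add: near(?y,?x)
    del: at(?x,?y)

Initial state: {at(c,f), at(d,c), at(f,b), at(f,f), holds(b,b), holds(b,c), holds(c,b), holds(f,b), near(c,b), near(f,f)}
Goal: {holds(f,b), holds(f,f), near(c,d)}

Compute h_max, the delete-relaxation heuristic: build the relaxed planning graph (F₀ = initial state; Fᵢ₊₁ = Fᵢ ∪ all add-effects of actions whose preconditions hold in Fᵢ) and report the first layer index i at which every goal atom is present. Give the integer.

2

F0 = init (10 atoms)
F1 = F0 ∪ {near(b,b), near(b,f), near(c,c), near(c,d), near(f,c)}  (15 atoms)
F2 = F1 ∪ {at(b,f), holds(f,f)}  (17 atoms)
goal ⊆ F2  ⇒  h_max = 2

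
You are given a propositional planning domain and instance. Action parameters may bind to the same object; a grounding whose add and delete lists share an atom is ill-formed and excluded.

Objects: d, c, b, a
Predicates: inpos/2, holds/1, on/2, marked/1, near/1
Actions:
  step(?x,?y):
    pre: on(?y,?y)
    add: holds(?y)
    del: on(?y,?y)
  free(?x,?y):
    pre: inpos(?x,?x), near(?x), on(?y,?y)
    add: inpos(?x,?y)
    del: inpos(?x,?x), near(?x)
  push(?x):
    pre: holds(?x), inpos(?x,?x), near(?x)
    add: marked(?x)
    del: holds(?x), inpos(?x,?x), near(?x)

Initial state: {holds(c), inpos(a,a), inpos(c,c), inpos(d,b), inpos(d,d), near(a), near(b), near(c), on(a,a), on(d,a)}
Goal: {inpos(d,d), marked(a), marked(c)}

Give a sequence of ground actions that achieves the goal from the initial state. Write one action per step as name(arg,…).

step(d,a); push(c); push(a)

1. step(d,a)  →  {holds(a), holds(c), inpos(a,a), inpos(c,c), inpos(d,b), inpos(d,d), near(a), near(b), near(c), on(d,a)}
2. push(c)  →  {holds(a), inpos(a,a), inpos(d,b), inpos(d,d), marked(c), near(a), near(b), on(d,a)}
3. push(a)  →  {inpos(d,b), inpos(d,d), marked(a), marked(c), near(b), on(d,a)}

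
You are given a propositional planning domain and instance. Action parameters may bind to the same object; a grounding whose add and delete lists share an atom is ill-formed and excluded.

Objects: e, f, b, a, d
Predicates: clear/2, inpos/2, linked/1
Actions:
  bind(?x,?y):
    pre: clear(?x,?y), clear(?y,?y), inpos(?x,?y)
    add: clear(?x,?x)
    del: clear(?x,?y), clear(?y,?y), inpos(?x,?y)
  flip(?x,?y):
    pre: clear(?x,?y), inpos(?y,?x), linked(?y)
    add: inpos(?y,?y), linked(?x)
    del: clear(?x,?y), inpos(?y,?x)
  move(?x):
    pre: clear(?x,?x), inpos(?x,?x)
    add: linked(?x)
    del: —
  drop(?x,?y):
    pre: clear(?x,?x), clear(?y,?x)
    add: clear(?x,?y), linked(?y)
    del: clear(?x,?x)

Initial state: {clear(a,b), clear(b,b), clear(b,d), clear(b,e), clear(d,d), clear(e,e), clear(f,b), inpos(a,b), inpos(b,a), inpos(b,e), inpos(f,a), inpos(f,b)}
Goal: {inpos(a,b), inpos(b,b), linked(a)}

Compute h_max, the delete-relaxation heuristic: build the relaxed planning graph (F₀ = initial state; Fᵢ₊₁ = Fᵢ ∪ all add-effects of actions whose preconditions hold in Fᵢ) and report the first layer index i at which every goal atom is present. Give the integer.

F0 = init (12 atoms)
F1 = F0 ∪ {clear(a,a), clear(b,a), clear(b,f), clear(d,b), clear(e,b), clear(f,f), linked(a), linked(b), linked(f)}  (21 atoms)
F2 = F1 ∪ {inpos(a,a), inpos(b,b), inpos(f,f), linked(d), linked(e)}  (26 atoms)
goal ⊆ F2  ⇒  h_max = 2

2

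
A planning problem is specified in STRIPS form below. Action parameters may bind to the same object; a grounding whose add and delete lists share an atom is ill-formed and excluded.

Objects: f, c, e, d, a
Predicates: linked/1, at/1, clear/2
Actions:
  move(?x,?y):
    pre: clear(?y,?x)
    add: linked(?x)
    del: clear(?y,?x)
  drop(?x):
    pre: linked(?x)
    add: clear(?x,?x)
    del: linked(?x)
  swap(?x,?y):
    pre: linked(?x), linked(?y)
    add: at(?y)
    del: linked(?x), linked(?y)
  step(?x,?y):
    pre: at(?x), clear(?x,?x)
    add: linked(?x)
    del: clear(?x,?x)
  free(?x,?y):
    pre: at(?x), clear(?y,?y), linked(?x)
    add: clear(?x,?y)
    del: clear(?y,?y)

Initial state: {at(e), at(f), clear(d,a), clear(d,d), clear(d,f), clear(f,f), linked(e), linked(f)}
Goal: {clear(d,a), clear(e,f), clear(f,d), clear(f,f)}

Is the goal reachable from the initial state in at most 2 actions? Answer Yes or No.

1. free(f,d)  →  {at(e), at(f), clear(d,a), clear(d,f), clear(f,d), clear(f,f), linked(e), linked(f)}
2. free(e,f)  →  {at(e), at(f), clear(d,a), clear(d,f), clear(e,f), clear(f,d), linked(e), linked(f)}
3. drop(f)  →  {at(e), at(f), clear(d,a), clear(d,f), clear(e,f), clear(f,d), clear(f,f), linked(e)}
optimal plan length = 3; 3 > 2

No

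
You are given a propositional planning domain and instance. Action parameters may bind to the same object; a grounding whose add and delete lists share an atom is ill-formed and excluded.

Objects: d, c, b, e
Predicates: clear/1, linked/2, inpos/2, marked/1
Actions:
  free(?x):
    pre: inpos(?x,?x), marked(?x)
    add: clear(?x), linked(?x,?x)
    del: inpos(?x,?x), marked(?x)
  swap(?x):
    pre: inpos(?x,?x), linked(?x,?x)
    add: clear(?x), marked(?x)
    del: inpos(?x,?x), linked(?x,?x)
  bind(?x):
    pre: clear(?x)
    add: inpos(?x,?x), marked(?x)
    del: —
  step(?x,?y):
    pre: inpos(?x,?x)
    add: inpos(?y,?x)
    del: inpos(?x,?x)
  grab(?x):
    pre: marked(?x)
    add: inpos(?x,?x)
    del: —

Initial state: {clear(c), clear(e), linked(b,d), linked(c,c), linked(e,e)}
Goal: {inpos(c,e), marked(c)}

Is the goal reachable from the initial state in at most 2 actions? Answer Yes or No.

1. bind(c)  →  {clear(c), clear(e), inpos(c,c), linked(b,d), linked(c,c), linked(e,e), marked(c)}
2. bind(e)  →  {clear(c), clear(e), inpos(c,c), inpos(e,e), linked(b,d), linked(c,c), linked(e,e), marked(c), marked(e)}
3. step(e,c)  →  {clear(c), clear(e), inpos(c,c), inpos(c,e), linked(b,d), linked(c,c), linked(e,e), marked(c), marked(e)}
optimal plan length = 3; 3 > 2

No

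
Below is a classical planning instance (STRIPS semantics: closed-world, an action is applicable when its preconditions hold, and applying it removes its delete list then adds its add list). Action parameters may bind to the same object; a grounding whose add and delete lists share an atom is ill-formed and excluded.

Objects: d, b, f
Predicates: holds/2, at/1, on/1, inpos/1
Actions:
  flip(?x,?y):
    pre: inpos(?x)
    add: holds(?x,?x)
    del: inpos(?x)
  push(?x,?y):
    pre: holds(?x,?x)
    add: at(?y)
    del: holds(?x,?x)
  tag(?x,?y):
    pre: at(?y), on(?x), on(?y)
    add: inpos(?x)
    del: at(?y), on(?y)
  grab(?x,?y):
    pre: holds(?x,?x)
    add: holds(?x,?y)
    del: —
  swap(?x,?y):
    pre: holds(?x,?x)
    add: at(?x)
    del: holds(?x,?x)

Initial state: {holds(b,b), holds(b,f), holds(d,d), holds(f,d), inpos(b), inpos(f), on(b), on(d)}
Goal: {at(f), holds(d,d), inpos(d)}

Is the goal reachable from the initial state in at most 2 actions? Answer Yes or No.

1. flip(f,d)  →  {holds(b,b), holds(b,f), holds(d,d), holds(f,d), holds(f,f), inpos(b), on(b), on(d)}
2. push(b,d)  →  {at(d), holds(b,f), holds(d,d), holds(f,d), holds(f,f), inpos(b), on(b), on(d)}
3. push(f,f)  →  {at(d), at(f), holds(b,f), holds(d,d), holds(f,d), inpos(b), on(b), on(d)}
4. tag(d,d)  →  {at(f), holds(b,f), holds(d,d), holds(f,d), inpos(b), inpos(d), on(b)}
optimal plan length = 4; 4 > 2

No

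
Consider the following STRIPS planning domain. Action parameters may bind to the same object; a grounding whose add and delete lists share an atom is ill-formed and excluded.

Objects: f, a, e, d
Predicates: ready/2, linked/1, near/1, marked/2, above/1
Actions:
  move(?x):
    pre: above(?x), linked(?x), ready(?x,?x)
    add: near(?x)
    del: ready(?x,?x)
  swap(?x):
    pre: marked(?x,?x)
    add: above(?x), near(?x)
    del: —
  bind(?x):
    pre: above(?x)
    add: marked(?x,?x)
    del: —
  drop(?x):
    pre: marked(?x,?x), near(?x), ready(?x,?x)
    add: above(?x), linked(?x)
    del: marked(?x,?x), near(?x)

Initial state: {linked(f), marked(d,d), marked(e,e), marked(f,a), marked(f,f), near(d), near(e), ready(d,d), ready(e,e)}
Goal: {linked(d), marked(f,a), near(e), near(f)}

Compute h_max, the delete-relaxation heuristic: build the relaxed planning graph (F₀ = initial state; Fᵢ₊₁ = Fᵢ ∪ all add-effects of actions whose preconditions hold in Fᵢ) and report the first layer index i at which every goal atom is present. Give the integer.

F0 = init (9 atoms)
F1 = F0 ∪ {above(d), above(e), above(f), linked(d), linked(e), near(f)}  (15 atoms)
goal ⊆ F1  ⇒  h_max = 1

1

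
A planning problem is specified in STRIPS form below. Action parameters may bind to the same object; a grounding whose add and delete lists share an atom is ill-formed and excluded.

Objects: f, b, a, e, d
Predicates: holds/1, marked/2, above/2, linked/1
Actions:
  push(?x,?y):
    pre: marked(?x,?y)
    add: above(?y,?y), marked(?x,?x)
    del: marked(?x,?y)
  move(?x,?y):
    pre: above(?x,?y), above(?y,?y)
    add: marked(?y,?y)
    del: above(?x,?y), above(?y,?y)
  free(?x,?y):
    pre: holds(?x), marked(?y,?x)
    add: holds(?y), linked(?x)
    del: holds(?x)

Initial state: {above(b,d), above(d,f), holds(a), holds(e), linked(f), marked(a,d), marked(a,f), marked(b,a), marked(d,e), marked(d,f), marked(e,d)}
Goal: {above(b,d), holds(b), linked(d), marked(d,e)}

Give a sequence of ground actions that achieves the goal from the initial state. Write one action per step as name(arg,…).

1. free(a,b)  →  {above(b,d), above(d,f), holds(b), holds(e), linked(a), linked(f), marked(a,d), marked(a,f), marked(b,a), marked(d,e), marked(d,f), marked(e,d)}
2. free(e,d)  →  {above(b,d), above(d,f), holds(b), holds(d), linked(a), linked(e), linked(f), marked(a,d), marked(a,f), marked(b,a), marked(d,e), marked(d,f), marked(e,d)}
3. free(d,a)  →  {above(b,d), above(d,f), holds(a), holds(b), linked(a), linked(d), linked(e), linked(f), marked(a,d), marked(a,f), marked(b,a), marked(d,e), marked(d,f), marked(e,d)}

free(a,b); free(e,d); free(d,a)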